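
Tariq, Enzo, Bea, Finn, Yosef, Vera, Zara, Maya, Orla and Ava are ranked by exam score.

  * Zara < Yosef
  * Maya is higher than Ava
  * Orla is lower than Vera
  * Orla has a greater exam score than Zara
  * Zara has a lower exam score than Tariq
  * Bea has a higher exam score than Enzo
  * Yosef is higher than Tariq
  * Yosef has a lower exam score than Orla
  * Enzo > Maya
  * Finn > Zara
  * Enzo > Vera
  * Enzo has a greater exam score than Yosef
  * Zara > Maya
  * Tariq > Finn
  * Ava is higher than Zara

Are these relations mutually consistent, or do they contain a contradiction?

inconsistent

Chaining the given relations yields Ava < Maya < Zara, so Ava < Zara. But one relation states Zara < Ava. These cannot both hold.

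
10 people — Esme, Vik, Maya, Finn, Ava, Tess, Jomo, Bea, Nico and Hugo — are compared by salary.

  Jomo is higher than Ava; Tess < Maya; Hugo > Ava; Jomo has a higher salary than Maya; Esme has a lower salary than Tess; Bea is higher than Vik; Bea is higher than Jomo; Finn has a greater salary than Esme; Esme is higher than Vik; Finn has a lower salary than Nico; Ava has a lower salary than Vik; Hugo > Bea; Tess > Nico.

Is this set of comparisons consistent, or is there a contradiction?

consistent

Every relation is compatible with Ava < Vik < Esme < Finn < Nico < Tess < Maya < Jomo < Bea < Hugo; the set is consistent.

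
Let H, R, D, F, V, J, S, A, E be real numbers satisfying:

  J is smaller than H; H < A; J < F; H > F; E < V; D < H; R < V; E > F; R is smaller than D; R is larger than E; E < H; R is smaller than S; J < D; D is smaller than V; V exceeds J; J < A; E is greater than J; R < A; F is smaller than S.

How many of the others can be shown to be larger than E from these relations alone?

6

From E the given relations immediately reach R, V, H.
From those, D, S, A — 6 in total.
No other element is forced above E by the given relations, so the count is 6.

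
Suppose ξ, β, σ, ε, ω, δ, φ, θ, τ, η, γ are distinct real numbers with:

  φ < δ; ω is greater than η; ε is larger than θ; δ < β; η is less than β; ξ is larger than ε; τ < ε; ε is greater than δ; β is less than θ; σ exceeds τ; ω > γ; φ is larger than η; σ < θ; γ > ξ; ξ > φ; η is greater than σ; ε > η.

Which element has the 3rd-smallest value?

Chaining the given pairs: τ < σ < η < φ < δ < β < θ < ε < ξ < γ < ω.
Counting 3 from the smallest end gives η.

η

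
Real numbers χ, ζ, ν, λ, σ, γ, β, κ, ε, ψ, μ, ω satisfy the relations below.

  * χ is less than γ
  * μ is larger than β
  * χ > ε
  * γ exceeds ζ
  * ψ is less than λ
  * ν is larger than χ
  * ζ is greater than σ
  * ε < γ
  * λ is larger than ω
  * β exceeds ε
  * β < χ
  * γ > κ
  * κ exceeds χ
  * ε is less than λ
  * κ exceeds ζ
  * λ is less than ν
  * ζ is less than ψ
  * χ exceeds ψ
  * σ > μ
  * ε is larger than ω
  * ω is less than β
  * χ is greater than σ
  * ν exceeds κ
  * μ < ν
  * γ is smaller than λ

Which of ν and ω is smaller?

ω

Chaining the given relations: ω < ε < β < μ < σ < ζ < ψ < χ < κ < γ < λ < ν.
So ω < ν; ω is the smaller of the two.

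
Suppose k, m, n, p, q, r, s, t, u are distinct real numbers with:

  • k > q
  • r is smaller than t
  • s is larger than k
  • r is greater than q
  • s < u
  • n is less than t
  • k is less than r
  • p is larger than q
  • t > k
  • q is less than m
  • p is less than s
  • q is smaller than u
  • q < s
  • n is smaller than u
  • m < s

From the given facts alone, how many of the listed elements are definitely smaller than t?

The elements the relations force below t are q, k, n, r — no chain reaches any other.
That is 4.

4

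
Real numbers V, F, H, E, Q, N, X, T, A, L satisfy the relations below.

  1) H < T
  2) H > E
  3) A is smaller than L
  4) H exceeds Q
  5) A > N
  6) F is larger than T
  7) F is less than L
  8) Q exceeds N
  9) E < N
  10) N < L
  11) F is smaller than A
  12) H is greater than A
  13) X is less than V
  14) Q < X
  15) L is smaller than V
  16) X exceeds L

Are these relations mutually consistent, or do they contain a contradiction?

inconsistent

Chaining the given relations yields H < T < F < A, so H < A. But one relation states A < H. These cannot both hold.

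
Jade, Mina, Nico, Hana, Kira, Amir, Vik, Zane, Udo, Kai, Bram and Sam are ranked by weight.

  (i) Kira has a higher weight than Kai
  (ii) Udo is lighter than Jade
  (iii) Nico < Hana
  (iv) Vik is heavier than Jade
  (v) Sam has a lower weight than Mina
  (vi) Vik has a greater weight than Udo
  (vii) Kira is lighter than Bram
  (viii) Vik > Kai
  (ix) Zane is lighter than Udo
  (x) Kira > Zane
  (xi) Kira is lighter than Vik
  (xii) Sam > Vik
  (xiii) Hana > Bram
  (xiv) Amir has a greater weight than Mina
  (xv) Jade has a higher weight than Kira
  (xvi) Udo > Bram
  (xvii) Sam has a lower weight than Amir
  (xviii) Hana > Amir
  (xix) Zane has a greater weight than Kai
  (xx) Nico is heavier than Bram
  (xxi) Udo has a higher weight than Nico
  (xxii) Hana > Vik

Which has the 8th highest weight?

Nico

Chaining the given pairs: Kai < Zane < Kira < Bram < Nico < Udo < Jade < Vik < Sam < Mina < Amir < Hana.
Counting 8 from the largest end gives Nico.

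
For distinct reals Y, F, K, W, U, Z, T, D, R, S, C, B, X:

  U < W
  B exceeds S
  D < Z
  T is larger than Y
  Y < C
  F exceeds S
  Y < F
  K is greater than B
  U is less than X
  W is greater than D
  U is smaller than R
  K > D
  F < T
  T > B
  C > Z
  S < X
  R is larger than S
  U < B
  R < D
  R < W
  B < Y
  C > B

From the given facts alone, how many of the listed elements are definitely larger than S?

The elements the relations force above S are B, R, D, Y, K, Z, F, W, C, X, T — no chain reaches any other.
That is 11.

11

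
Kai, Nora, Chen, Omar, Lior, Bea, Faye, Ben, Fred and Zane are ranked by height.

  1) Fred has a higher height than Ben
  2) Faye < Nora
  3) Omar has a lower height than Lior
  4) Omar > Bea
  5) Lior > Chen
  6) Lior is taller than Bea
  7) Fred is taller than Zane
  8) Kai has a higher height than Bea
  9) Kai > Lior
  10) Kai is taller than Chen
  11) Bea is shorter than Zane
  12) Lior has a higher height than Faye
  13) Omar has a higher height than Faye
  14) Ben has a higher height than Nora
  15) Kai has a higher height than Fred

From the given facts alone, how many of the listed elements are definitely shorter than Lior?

4

The elements the relations force below Lior are Bea, Faye, Chen, Omar — no chain reaches any other.
That is 4.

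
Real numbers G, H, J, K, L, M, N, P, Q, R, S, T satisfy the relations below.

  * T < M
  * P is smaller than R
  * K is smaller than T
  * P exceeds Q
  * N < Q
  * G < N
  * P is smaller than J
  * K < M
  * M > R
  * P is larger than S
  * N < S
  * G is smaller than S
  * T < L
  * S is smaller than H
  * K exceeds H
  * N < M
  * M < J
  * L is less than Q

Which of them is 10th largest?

The consecutive relations fix a unique order: G < N < S < H < K < T < L < Q < P < R < M < J.
Counting 10 from the largest end gives S.

S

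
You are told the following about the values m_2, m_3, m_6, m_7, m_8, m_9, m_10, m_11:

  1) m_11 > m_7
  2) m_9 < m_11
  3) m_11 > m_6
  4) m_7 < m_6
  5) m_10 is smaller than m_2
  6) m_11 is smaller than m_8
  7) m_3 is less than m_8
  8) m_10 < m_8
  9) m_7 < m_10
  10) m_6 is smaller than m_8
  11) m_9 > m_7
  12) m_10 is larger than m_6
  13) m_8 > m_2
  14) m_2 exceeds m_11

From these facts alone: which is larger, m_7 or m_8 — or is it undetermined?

m_7 < m_9 and m_9 < m_11 give m_7 < m_11.
Then m_11 < m_2 extends the chain to m_2.
With m_2 < m_8: m_7 < m_9 < m_11 < m_2 < m_8.
So m_8 is larger.

m_8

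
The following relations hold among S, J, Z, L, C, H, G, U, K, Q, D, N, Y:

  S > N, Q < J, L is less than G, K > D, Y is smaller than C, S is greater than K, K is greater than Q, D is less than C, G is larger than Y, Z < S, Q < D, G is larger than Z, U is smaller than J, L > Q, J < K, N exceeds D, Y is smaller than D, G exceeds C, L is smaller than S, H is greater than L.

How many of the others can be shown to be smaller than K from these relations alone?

5

The elements the relations force below K are Q, U, Y, D, J — no chain reaches any other.
That is 5.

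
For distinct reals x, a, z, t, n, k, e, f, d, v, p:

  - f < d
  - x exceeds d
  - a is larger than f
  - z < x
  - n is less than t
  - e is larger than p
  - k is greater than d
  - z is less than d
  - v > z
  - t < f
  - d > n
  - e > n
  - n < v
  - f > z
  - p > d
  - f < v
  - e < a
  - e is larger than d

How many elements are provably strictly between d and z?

The relations place z below d. An element lies strictly between them when it is forced above z and also forced below d.
Above z: {f, k, p, e, x, v, a}. Below d: {n, t, f}.
Intersection: {f} — 1.

1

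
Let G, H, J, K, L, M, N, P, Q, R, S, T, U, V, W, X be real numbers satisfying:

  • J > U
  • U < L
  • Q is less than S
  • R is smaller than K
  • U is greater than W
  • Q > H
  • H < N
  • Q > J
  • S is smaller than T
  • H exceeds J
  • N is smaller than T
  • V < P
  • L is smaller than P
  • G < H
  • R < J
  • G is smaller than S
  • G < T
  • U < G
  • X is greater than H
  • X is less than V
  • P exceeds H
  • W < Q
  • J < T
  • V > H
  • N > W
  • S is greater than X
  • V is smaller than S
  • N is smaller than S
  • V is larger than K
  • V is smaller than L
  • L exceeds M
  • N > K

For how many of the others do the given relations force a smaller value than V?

From V the given relations immediately reach K, H, X.
From those, G, R, J — 6 in total.
From those, U — 7 in total.
From those, W — 8 in total.
Nothing else is reachable below V; 8 in all.

8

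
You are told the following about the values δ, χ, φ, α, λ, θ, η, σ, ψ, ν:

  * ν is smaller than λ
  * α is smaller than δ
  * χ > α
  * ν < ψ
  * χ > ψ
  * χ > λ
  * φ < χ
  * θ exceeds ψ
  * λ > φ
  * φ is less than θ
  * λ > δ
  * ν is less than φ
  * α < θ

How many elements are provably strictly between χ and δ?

1

The relations place δ below χ. An element lies strictly between them when it is forced above δ and also forced below χ.
Above δ: {λ}. Below χ: {ν, ψ, α, φ, λ}.
Intersection: {λ} — 1.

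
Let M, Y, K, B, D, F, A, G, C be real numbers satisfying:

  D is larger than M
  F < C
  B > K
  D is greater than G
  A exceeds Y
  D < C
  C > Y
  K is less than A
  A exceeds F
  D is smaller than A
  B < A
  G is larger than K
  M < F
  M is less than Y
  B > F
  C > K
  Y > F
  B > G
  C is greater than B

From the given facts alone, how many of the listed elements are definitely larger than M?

Directly above M: D, F, Y.
One step further: B, C, A (6 so far).
Nothing else is reachable above M; 6 in all.

6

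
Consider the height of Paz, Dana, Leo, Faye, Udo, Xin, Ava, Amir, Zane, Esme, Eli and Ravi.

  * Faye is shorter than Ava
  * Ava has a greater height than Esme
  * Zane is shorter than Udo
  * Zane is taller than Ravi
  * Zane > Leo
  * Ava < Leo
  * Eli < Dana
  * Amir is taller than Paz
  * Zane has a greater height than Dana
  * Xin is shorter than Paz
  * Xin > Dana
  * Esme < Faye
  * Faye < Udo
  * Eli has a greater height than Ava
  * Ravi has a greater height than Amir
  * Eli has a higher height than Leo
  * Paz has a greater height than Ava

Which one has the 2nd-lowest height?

The consecutive relations fix a unique order: Esme < Faye < Ava < Leo < Eli < Dana < Xin < Paz < Amir < Ravi < Zane < Udo.
Counting 2 from the smallest end gives Faye.

Faye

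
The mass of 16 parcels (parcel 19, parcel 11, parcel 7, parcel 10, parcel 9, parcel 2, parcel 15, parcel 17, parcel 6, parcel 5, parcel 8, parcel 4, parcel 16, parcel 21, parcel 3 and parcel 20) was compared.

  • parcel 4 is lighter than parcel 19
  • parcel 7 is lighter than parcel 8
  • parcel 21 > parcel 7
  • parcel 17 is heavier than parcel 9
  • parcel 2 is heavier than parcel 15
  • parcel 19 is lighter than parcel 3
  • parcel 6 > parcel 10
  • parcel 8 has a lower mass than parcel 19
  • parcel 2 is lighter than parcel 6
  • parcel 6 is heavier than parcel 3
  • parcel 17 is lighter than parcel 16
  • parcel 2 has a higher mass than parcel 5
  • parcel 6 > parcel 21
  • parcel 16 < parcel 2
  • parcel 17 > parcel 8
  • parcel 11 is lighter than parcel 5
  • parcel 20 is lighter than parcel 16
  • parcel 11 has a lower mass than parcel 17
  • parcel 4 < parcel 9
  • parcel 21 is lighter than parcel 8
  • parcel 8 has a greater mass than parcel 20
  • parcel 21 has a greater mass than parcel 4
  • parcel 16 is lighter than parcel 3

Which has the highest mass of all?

parcel 6

parcel 15 is not greatest since parcel 15 < parcel 2; parcel 4 is not greatest since parcel 4 < parcel 21; parcel 11 is not greatest since parcel 11 < parcel 5; parcel 7 is not greatest since parcel 7 < parcel 8; parcel 20 is not greatest since parcel 20 < parcel 8; parcel 21 is not greatest since parcel 21 < parcel 8; parcel 8 is not greatest since parcel 8 < parcel 19; parcel 9 is not greatest since parcel 9 < parcel 17; parcel 5 is not greatest since parcel 5 < parcel 2; parcel 10 is not greatest since parcel 10 < parcel 6; parcel 17 is not greatest since parcel 17 < parcel 16; parcel 19 is not greatest since parcel 19 < parcel 3; parcel 16 is not greatest since parcel 16 < parcel 2; parcel 2 is not greatest since parcel 2 < parcel 6; parcel 3 is not greatest since parcel 3 < parcel 6.
Only parcel 6 has nothing above it, so parcel 6 is the highest mass.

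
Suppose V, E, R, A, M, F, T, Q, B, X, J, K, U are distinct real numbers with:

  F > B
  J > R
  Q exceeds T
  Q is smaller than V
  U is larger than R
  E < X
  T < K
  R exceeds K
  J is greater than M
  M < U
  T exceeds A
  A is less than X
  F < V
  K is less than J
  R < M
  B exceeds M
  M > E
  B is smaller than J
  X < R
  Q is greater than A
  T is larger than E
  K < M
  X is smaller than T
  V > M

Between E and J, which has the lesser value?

E

The relevant relations are E < T; T < K; K < R; R < M; M < B; B < J.
Together: E < T < K < R < M < B < J.
So E < J; E is the smaller of the two.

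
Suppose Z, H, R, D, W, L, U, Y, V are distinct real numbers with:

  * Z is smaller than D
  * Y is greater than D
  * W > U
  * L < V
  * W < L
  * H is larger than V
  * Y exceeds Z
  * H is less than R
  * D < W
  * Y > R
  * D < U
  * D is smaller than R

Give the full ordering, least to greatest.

Z < D < U < W < L < V < H < R < Y

The consecutive links are each given: Z < D; D < U; U < W; W < L; L < V; V < H; H < R; R < Y.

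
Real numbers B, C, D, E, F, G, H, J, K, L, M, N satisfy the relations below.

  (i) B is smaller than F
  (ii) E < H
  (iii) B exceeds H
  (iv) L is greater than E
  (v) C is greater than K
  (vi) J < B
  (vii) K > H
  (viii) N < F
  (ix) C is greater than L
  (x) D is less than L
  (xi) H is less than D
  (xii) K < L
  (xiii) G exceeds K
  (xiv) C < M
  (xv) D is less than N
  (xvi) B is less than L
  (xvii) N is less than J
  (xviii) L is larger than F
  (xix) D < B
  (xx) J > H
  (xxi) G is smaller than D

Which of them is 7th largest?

The consecutive relations fix a unique order: E < H < K < G < D < N < J < B < F < L < C < M.
The 7th largest is N.

N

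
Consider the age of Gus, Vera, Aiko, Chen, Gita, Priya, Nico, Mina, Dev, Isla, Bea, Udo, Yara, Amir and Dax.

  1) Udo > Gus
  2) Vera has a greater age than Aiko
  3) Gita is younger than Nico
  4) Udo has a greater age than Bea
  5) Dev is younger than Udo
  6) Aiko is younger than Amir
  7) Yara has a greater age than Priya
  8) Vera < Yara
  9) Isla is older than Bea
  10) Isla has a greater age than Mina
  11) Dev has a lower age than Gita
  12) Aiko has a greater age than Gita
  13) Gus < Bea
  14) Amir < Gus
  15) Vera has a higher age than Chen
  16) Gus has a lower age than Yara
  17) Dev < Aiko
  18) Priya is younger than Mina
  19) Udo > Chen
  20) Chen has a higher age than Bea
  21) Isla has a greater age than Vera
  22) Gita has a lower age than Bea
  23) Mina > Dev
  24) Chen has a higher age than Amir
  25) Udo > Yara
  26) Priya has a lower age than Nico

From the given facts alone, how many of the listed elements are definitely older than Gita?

The elements the relations force above Gita are Aiko, Amir, Gus, Bea, Chen, Vera, Yara, Udo, Isla, Nico — no chain reaches any other.
That is 10.

10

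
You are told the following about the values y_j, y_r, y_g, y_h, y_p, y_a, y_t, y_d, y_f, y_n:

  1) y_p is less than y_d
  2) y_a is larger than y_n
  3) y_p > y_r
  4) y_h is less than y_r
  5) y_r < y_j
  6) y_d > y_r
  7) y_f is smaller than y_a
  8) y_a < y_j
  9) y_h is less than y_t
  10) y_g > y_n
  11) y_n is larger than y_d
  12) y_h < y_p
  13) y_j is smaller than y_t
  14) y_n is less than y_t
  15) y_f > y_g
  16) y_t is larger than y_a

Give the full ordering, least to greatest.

Each adjacent pair is fixed by a given relation: y_h < y_r; y_r < y_p; y_p < y_d; y_d < y_n; y_n < y_g; y_g < y_f; y_f < y_a; y_a < y_j; y_j < y_t. Chaining them end to end gives the full order.

y_h < y_r < y_p < y_d < y_n < y_g < y_f < y_a < y_j < y_t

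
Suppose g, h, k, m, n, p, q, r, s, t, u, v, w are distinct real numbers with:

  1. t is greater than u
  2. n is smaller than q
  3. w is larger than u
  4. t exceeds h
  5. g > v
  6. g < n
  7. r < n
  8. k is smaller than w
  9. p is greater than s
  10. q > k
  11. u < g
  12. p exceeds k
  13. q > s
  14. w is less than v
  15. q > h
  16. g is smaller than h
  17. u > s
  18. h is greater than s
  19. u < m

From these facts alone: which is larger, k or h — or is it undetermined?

h

Link the given pairs in sequence: k < w; w < v; v < g; g < h.
Chaining these gives k < w < v < g < h.
So h is larger.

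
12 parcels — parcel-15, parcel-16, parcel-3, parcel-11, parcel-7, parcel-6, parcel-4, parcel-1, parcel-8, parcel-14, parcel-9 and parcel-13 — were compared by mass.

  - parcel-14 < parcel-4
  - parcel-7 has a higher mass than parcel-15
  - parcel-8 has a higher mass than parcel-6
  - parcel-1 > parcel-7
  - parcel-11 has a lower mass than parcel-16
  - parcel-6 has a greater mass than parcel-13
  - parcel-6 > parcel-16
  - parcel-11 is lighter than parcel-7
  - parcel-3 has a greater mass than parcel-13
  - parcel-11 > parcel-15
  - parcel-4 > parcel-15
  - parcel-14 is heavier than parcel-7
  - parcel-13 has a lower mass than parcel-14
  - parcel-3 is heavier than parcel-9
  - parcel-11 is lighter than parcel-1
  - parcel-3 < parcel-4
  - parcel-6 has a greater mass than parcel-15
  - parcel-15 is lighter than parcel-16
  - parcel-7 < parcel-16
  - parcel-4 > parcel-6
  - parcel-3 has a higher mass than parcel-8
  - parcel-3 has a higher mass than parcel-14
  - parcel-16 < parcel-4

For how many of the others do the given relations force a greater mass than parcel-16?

From parcel-16 the given relations immediately reach parcel-6, parcel-4.
From those, parcel-8 — 3 in total.
From those, parcel-3 — 4 in total.
No other element is forced above parcel-16 by the given relations, so the count is 4.

4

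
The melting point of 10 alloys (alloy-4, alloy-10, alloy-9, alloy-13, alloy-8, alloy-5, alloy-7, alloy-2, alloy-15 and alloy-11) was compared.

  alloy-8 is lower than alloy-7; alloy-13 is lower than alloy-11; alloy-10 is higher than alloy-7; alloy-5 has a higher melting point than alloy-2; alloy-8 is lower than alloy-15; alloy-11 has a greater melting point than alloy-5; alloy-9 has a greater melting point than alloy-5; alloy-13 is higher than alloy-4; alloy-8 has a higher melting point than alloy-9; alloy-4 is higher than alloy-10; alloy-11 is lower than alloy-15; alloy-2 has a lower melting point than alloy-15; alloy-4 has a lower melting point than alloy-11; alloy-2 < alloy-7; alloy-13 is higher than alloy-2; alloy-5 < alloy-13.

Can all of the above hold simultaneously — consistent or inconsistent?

The single ordering alloy-2 < alloy-5 < alloy-9 < alloy-8 < alloy-7 < alloy-10 < alloy-4 < alloy-13 < alloy-11 < alloy-15 satisfies every listed relation, so no contradiction arises.

consistent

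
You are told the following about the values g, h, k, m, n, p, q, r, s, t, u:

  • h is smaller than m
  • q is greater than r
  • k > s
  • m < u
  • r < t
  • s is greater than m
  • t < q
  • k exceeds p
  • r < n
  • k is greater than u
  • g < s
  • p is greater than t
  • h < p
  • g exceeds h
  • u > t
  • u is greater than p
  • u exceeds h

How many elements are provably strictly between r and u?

The relations place r below u. An element lies strictly between them when it is forced above r and also forced below u.
Above r: {t, n, p, k, q}. Below u: {h, m, t, p}.
Intersection: {t, p} — 2.

2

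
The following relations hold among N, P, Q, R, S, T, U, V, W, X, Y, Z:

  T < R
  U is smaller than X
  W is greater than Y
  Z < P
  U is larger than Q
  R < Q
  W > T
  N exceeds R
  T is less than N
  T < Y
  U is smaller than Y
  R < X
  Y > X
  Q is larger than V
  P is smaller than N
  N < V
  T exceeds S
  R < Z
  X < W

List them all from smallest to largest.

S < T < R < Z < P < N < V < Q < U < X < Y < W

The consecutive links are each given: S < T; T < R; R < Z; Z < P; P < N; N < V; V < Q; Q < U; U < X; X < Y; Y < W.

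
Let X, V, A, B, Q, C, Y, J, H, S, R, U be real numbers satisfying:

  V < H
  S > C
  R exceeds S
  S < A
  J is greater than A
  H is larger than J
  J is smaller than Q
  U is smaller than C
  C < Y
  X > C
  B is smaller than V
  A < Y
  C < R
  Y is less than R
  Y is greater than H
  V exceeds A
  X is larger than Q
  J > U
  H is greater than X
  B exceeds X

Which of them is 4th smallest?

A

Chaining the given pairs: U < C < S < A < J < Q < X < B < V < H < Y < R.
Counting 4 from the smallest end gives A.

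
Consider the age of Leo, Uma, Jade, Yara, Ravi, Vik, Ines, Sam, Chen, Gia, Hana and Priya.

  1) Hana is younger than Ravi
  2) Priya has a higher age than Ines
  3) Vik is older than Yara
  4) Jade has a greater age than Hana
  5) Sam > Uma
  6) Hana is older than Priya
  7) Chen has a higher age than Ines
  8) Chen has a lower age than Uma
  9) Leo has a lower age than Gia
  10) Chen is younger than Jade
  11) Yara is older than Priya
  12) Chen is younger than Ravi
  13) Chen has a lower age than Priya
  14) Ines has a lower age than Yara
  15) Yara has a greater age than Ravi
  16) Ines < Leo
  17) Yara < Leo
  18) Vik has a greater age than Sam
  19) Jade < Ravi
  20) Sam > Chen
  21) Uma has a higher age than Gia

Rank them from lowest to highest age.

The consecutive links are each given: Ines < Chen; Chen < Priya; Priya < Hana; Hana < Jade; Jade < Ravi; Ravi < Yara; Yara < Leo; Leo < Gia; Gia < Uma; Uma < Sam; Sam < Vik.

Ines < Chen < Priya < Hana < Jade < Ravi < Yara < Leo < Gia < Uma < Sam < Vik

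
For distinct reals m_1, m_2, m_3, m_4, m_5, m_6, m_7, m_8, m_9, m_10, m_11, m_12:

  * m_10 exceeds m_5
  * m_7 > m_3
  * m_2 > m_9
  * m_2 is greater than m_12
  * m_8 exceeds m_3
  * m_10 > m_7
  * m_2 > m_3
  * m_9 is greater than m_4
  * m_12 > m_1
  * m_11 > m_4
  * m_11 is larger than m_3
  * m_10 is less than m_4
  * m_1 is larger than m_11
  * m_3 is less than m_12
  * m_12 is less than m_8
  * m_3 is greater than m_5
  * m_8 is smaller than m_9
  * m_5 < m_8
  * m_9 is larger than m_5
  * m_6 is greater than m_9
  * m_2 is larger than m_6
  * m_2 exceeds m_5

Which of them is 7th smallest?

m_1

Chaining the given pairs: m_5 < m_3 < m_7 < m_10 < m_4 < m_11 < m_1 < m_12 < m_8 < m_9 < m_6 < m_2.
Counting 7 from the smallest end gives m_1.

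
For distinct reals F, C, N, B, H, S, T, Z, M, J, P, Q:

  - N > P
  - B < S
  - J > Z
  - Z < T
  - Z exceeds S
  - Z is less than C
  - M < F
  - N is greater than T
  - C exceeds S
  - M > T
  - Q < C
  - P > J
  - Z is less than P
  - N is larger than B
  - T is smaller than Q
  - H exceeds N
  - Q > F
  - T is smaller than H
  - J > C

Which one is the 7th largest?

F

Piecing the relations together gives one ordering: B < S < Z < T < M < F < Q < C < J < P < N < H.
The 7th largest is F.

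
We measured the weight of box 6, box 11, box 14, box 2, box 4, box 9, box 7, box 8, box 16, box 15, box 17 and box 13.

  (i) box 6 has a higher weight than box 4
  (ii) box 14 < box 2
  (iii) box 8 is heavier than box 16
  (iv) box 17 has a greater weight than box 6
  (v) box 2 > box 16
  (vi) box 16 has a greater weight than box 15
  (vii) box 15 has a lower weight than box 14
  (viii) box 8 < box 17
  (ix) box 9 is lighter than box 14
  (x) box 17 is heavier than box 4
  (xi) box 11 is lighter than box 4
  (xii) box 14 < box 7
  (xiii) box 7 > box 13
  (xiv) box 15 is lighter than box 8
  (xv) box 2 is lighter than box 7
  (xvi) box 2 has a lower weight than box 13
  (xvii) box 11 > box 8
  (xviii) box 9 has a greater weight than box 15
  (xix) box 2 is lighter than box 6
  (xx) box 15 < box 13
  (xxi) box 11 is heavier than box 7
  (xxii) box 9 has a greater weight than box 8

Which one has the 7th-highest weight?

The consecutive relations fix a unique order: box 15 < box 16 < box 8 < box 9 < box 14 < box 2 < box 13 < box 7 < box 11 < box 4 < box 6 < box 17.
The 7th largest is box 2.

box 2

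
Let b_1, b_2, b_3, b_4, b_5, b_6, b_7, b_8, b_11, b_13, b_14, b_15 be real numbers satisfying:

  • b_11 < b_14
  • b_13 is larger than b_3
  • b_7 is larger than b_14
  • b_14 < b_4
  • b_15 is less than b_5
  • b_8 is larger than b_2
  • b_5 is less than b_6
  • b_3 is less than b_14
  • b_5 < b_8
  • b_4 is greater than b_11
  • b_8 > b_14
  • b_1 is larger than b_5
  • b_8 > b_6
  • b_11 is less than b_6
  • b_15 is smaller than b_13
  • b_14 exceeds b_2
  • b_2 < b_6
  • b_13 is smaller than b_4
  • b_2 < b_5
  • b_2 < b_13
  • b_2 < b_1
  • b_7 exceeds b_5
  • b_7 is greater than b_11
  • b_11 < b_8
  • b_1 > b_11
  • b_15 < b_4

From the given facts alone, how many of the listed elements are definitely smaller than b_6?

4

The elements the relations force below b_6 are b_2, b_15, b_11, b_5 — no chain reaches any other.
That is 4.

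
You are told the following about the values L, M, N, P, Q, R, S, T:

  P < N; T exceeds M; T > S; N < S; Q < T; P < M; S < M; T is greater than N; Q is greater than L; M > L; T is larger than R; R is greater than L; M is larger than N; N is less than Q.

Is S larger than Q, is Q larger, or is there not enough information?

undetermined

Following every chain through S: above S we get M, T; below S we get P, N.
Q is not reached, and no chain runs the other way from Q to S.
So the given relations leave the order of S and Q undetermined.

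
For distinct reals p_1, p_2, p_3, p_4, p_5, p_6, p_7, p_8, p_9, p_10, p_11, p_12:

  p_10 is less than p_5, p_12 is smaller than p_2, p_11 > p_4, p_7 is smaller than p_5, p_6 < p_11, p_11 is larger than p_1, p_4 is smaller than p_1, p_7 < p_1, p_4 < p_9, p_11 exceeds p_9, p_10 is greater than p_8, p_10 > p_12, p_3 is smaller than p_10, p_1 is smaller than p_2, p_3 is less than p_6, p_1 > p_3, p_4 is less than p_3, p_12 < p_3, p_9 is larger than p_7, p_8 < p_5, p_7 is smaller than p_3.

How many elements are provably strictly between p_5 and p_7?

2

Chaining upward from p_7 reaches: p_3, p_9, p_1, p_2, p_6, p_10, p_11.
Chaining downward from p_5 reaches: p_4, p_12, p_3, p_8, p_10.
Strictly between p_7 and p_5 are those in both lists: p_3, p_10 — 2 elements.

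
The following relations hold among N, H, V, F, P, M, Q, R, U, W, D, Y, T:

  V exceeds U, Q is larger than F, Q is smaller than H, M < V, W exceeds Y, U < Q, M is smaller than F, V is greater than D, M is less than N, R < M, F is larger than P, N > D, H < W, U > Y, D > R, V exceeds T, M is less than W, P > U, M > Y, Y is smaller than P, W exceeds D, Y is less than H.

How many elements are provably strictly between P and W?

Chaining upward from P reaches: F, Q, H.
Chaining downward from W reaches: Y, U, R, M, D, F, Q, H.
Strictly between P and W are those in both lists: F, Q, H — 3 elements.

3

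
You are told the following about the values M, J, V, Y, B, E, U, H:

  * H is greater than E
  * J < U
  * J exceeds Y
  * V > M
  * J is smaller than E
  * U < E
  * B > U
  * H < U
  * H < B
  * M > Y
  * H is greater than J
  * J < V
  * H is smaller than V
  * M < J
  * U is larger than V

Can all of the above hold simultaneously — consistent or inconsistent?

Chaining the given relations yields E < H < V < U, so E < U. But one relation states U < E. These cannot both hold.

inconsistent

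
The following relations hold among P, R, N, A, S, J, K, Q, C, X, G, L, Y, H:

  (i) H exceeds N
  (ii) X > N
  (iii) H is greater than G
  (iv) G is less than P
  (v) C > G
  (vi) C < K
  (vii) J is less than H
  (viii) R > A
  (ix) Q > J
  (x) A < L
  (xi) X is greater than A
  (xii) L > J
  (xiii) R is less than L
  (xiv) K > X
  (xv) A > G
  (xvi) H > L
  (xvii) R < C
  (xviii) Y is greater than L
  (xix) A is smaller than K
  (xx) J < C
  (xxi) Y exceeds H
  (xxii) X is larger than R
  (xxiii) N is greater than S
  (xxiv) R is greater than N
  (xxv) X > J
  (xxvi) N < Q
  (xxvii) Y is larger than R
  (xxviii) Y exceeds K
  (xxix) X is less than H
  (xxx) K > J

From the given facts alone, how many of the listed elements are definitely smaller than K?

The elements the relations force below K are S, N, G, A, J, R, C, X — no chain reaches any other.
That is 8.

8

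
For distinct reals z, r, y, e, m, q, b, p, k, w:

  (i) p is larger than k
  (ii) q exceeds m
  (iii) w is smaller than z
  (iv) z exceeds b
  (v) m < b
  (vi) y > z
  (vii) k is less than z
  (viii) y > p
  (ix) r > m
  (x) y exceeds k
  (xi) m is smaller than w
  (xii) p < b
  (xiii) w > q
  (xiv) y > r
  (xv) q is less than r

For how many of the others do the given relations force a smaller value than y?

8

Directly below y: k, p, z, r.
One step further: m, q, b, w (8 so far).
Nothing else is reachable below y; 8 in all.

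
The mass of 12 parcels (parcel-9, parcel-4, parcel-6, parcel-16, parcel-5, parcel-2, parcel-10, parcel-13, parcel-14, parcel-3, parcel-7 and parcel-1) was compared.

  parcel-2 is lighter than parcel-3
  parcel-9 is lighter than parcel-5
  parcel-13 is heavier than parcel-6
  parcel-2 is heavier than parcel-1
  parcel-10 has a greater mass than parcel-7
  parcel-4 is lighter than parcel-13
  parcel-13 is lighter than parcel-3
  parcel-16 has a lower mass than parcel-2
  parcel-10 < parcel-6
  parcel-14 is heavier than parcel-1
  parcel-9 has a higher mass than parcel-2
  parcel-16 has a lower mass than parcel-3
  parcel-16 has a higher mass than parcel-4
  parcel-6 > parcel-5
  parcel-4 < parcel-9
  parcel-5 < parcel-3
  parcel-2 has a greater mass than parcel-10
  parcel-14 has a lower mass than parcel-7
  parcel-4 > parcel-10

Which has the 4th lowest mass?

parcel-10

Chaining the given pairs: parcel-1 < parcel-14 < parcel-7 < parcel-10 < parcel-4 < parcel-16 < parcel-2 < parcel-9 < parcel-5 < parcel-6 < parcel-13 < parcel-3.
The 4th smallest is parcel-10.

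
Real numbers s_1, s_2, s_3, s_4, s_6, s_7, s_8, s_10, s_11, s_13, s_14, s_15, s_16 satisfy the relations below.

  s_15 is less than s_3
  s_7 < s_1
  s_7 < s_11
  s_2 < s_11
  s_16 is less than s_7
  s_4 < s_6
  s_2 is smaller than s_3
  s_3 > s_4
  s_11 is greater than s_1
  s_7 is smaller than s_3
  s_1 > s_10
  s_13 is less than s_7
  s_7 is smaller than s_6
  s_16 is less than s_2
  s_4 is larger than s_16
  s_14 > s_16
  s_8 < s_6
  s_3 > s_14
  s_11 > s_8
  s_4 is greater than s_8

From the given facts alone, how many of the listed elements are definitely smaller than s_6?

From s_6 the given relations immediately reach s_7, s_8, s_4.
From those, s_13, s_16 — 5 in total.
No other element is forced below s_6 by the given relations, so the count is 5.

5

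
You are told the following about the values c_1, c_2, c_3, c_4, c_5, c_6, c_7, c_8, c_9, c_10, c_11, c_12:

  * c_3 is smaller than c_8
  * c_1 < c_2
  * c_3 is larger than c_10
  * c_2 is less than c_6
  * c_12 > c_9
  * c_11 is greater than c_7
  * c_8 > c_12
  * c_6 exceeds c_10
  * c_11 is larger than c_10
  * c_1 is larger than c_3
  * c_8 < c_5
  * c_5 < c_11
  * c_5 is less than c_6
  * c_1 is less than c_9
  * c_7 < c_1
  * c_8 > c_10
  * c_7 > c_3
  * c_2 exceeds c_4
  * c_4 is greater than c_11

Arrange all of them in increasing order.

The consecutive links are each given: c_10 < c_3; c_3 < c_7; c_7 < c_1; c_1 < c_9; c_9 < c_12; c_12 < c_8; c_8 < c_5; c_5 < c_11; c_11 < c_4; c_4 < c_2; c_2 < c_6.

c_10 < c_3 < c_7 < c_1 < c_9 < c_12 < c_8 < c_5 < c_11 < c_4 < c_2 < c_6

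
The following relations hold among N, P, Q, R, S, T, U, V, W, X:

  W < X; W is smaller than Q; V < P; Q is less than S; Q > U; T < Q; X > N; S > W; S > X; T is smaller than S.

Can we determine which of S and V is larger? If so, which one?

Following every chain through V: above V we get P.
S is not reached, and no chain runs the other way from S to V.
So the given relations leave the order of V and S undetermined.

undetermined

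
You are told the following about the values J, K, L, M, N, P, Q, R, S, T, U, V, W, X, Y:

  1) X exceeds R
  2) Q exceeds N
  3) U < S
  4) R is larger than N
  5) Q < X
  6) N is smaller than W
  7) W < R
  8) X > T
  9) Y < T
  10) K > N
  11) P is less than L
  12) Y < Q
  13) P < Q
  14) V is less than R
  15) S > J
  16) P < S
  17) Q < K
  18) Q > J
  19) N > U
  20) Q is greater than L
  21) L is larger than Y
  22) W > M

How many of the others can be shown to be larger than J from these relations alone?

From J the given relations immediately reach Q, S.
From those, K, X — 4 in total.
No other element is forced above J by the given relations, so the count is 4.

4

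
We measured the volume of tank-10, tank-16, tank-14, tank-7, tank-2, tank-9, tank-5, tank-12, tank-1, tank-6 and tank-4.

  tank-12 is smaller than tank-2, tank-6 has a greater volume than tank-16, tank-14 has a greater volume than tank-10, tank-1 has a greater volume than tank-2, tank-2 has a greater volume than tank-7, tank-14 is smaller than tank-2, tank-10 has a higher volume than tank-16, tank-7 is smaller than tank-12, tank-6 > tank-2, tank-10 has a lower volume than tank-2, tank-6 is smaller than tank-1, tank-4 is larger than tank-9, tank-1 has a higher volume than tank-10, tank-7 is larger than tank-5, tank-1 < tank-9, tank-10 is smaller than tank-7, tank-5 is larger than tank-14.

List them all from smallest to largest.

tank-16 < tank-10 < tank-14 < tank-5 < tank-7 < tank-12 < tank-2 < tank-6 < tank-1 < tank-9 < tank-4

The consecutive links are each given: tank-16 < tank-10; tank-10 < tank-14; tank-14 < tank-5; tank-5 < tank-7; tank-7 < tank-12; tank-12 < tank-2; tank-2 < tank-6; tank-6 < tank-1; tank-1 < tank-9; tank-9 < tank-4.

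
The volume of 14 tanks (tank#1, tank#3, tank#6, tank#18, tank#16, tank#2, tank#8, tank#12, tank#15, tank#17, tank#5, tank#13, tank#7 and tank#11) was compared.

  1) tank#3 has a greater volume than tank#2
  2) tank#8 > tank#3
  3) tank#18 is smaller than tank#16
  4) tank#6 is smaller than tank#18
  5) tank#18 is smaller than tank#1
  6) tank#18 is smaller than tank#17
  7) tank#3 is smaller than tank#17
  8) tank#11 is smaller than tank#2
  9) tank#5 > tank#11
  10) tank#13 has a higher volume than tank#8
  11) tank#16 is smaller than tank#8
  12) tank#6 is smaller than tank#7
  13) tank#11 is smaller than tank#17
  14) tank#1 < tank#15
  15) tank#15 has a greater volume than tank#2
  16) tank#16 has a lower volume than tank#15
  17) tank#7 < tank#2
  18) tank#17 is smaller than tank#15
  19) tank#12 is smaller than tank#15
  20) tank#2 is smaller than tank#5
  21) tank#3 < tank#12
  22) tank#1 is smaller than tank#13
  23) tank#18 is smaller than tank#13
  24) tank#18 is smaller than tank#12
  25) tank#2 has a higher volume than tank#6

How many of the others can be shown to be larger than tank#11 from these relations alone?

From tank#11 the given relations immediately reach tank#2, tank#17, tank#5.
From those, tank#3, tank#15 — 5 in total.
From those, tank#8, tank#12 — 7 in total.
From those, tank#13 — 8 in total.
Nothing else is reachable above tank#11; 8 in all.

8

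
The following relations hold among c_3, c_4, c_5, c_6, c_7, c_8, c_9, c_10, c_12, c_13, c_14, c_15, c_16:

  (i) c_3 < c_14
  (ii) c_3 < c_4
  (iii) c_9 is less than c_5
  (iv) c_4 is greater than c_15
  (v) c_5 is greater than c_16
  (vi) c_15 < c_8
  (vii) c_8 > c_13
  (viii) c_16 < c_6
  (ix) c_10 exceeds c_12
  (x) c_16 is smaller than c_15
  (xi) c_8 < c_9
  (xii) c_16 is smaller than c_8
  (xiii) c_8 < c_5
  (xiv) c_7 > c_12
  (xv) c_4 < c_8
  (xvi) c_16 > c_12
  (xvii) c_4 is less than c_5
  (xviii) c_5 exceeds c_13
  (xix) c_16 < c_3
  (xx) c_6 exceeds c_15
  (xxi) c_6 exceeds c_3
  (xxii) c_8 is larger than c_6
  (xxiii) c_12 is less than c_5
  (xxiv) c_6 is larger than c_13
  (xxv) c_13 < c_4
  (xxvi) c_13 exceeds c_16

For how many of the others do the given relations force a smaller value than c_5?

9

From c_5 the given relations immediately reach c_12, c_16, c_13, c_4, c_8, c_9.
From those, c_15, c_3, c_6 — 9 in total.
Nothing else is reachable below c_5; 9 in all.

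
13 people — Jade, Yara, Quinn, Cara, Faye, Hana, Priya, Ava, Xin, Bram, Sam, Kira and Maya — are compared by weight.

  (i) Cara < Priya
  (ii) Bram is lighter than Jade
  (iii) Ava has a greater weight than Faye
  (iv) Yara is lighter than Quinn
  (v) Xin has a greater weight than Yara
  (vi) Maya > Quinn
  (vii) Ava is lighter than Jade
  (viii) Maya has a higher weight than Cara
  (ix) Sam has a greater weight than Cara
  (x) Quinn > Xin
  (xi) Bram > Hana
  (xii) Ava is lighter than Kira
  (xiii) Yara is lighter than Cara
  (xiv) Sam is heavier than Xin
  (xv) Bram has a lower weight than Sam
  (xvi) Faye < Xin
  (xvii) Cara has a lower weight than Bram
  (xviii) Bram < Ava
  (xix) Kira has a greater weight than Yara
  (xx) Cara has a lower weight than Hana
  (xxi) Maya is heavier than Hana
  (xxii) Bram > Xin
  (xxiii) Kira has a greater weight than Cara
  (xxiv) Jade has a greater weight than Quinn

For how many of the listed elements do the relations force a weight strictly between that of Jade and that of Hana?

2

The relations place Hana below Jade. An element lies strictly between them when it is forced above Hana and also forced below Jade.
Above Hana: {Bram, Ava, Kira, Maya, Sam}. Below Jade: {Faye, Yara, Xin, Cara, Quinn, Bram, Ava}.
Intersection: {Bram, Ava} — 2.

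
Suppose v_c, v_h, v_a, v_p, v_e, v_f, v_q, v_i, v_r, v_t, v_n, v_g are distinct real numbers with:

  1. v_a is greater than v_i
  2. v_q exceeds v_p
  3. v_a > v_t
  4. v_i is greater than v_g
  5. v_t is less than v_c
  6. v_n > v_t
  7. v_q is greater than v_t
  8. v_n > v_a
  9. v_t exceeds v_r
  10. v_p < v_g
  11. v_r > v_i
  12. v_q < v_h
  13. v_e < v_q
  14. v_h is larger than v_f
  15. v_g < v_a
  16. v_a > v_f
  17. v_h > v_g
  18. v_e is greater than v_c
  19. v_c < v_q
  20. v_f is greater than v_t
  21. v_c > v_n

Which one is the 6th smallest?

Piecing the relations together gives one ordering: v_p < v_g < v_i < v_r < v_t < v_f < v_a < v_n < v_c < v_e < v_q < v_h.
The 6th smallest is v_f.

v_f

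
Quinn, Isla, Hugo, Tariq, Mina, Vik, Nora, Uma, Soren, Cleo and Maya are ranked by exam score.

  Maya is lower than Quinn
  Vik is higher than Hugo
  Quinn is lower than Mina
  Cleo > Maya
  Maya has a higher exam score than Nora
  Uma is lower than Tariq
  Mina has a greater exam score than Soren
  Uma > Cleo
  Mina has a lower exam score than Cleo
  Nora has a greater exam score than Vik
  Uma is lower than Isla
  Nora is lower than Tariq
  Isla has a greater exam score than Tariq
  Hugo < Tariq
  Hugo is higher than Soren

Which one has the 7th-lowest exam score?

Piecing the relations together gives one ordering: Soren < Hugo < Vik < Nora < Maya < Quinn < Mina < Cleo < Uma < Tariq < Isla.
Counting 7 from the smallest end gives Mina.

Mina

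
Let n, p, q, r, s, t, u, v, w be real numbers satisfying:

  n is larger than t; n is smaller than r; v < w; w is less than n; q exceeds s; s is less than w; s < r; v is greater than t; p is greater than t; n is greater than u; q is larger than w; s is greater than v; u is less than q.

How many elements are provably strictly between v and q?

2

Chaining upward from v reaches: s, w, n, r.
Chaining downward from q reaches: t, u, s, w.
Strictly between v and q are those in both lists: s, w — 2 elements.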